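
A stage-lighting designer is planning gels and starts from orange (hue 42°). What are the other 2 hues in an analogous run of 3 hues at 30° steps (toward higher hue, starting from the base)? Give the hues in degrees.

72° and 102°

Analogous hues sit every 30° along the wheel.
42 + 30 = 72°
42 + 60 = 102°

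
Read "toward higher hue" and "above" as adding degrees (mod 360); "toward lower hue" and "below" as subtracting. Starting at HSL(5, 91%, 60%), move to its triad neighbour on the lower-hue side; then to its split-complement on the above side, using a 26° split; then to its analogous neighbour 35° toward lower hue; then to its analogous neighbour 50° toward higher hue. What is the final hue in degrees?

106°

5 − 120 = -115 → -115 + 360 = 245°   (triadic ↓)
245 + 206 = 451 → 451 − 360 = 91°   (split-comp 26° ↑)
91 − 35 = 56°   (analog 35° ↓)
56 + 50 = 106°   (analog 50° ↑)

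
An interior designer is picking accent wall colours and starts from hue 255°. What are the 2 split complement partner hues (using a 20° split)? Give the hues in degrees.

Split-complementary hues sit 20° either side of the complement.
Complement of 255°: 255 + 180 = 435 → 435 − 360 = 75°
75 − 20 = 55°
75 + 20 = 95°

55° and 95°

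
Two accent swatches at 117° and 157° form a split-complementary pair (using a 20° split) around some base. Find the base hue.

317°

The accents sit 20° either side of the complement, so the complement is their short-arc midpoint on the wheel.
Short-arc midpoint of 117° and 157°: 137°.
Base is 180° from the complement: 137 − 180 = -43 → -43 + 360 = 317°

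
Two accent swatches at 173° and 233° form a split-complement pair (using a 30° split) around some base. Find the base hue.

23°

The accents sit 30° either side of the complement, so the complement is their short-arc midpoint on the wheel.
Short-arc midpoint of 173° and 233°: 203°.
Base is 180° from the complement: 203 − 180 = 23°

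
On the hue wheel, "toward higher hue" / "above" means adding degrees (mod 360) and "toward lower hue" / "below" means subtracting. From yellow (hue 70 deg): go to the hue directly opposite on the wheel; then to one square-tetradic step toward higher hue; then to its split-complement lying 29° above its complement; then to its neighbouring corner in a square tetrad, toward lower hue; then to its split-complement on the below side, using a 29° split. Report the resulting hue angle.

250°

70 + 180 = 250°   (complement)
250 + 90 = 340°   (square ↑)
340 + 209 = 549 → 549 − 360 = 189°   (split-comp 29° ↑)
189 − 90 = 99°   (square ↓)
99 + 151 = 250°   (split-comp 29° ↓)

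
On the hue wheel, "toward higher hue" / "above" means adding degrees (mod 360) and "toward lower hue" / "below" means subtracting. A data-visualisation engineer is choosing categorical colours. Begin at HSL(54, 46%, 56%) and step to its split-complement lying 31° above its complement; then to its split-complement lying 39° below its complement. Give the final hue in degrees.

46°

split-comp 31° ↑ +211°: 54 + 211 = 265°
split-comp 39° ↓ +141°: 265 + 141 = 406 → 406 − 360 = 46°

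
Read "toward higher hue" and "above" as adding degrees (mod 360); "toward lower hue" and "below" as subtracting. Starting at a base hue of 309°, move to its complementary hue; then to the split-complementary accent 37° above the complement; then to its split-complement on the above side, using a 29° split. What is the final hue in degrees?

+180° (complement): 309 + 180 = 489 → 489 − 360 = 129°
+217° (split-comp 37° ↑): 129 + 217 = 346°
+209° (split-comp 29° ↑): 346 + 209 = 555 → 555 − 360 = 195°

195°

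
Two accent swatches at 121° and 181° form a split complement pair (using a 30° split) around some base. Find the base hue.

The accents sit 30° either side of the complement, so the complement is their short-arc midpoint on the wheel.
Short-arc midpoint of 121° and 181°: 151°.
Base is 180° from the complement: 151 − 180 = -29 → -29 + 360 = 331°

331°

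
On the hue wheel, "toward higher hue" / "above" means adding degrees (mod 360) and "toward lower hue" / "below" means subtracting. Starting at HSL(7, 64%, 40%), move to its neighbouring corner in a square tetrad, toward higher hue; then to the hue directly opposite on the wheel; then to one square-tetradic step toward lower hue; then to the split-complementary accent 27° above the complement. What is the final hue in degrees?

+90° (square ↑): 7 + 90 = 97°
+180° (complement): 97 + 180 = 277°
−90° (square ↓): 277 − 90 = 187°
+207° (split-comp 27° ↑): 187 + 207 = 394 → 394 − 360 = 34°

34°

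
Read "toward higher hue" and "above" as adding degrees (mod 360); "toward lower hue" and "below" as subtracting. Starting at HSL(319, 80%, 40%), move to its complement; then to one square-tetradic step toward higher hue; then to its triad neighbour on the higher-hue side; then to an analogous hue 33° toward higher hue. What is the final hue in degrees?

22°

319 + 180 = 499 → 499 − 360 = 139°   (complement)
139 + 90 = 229°   (square ↑)
229 + 120 = 349°   (triadic ↑)
349 + 33 = 382 → 382 − 360 = 22°   (analog 33° ↑)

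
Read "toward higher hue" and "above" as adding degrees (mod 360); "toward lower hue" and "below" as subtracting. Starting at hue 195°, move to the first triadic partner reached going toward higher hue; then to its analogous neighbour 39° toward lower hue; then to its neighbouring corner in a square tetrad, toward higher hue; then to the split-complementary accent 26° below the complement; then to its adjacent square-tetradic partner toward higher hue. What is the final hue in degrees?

250°

195 + 120 = 315°   (triadic ↑)
315 − 39 = 276°   (analog 39° ↓)
276 + 90 = 366 → 366 − 360 = 6°   (square ↑)
6 + 154 = 160°   (split-comp 26° ↓)
160 + 90 = 250°   (square ↑)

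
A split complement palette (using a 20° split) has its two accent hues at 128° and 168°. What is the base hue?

328°

The accents sit 20° either side of the complement, so the complement is their short-arc midpoint on the wheel.
Short-arc midpoint of 128° and 168°: 148°.
Base is 180° from the complement: 148 − 180 = -32 → -32 + 360 = 328°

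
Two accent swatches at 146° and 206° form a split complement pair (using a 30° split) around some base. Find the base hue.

The accents sit 30° either side of the complement, so the complement is their short-arc midpoint on the wheel.
Short-arc midpoint of 146° and 206°: 176°.
Base is 180° from the complement: 176 − 180 = -4 → -4 + 360 = 356°

356°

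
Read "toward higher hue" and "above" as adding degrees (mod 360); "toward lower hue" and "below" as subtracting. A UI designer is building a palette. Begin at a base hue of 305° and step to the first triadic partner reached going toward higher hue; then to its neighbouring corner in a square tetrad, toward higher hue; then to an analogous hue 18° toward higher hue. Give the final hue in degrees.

triadic ↑ +120°: 305 + 120 = 425 → 425 − 360 = 65°
square ↑ +90°: 65 + 90 = 155°
analog 18° ↑ +18°: 155 + 18 = 173°

173°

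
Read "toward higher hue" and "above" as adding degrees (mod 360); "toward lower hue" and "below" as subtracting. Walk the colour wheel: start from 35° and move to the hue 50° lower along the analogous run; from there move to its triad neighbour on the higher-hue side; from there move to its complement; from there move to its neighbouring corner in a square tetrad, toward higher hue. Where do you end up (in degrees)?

15°

−50° (analog 50° ↓): 35 − 50 = -15 → -15 + 360 = 345°
+120° (triadic ↑): 345 + 120 = 465 → 465 − 360 = 105°
+180° (complement): 105 + 180 = 285°
+90° (square ↑): 285 + 90 = 375 → 375 − 360 = 15°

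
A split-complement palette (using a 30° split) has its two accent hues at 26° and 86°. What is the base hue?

236°

The accents sit 30° either side of the complement, so the complement is their short-arc midpoint on the wheel.
Short-arc midpoint of 26° and 86°: 56°.
Base is 180° from the complement: 56 − 180 = -124 → -124 + 360 = 236°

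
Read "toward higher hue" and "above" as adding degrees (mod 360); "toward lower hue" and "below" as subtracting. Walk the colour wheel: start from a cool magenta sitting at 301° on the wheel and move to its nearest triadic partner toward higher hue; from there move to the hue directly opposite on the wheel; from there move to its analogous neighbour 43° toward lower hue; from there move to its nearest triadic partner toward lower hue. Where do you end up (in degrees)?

78°

301 + 120 = 421 → 421 − 360 = 61°   (triadic ↑)
61 + 180 = 241°   (complement)
241 − 43 = 198°   (analog 43° ↓)
198 − 120 = 78°   (triadic ↓)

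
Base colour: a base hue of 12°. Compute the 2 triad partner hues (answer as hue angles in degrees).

12 + 120 = 132°
12 + 240 = 252°

132° and 252°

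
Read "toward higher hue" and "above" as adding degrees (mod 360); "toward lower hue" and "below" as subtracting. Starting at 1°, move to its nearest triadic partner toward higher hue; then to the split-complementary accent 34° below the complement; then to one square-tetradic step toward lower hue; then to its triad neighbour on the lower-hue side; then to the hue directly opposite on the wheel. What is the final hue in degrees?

1 + 120 = 121°   (triadic ↑)
121 + 146 = 267°   (split-comp 34° ↓)
267 − 90 = 177°   (square ↓)
177 − 120 = 57°   (triadic ↓)
57 + 180 = 237°   (complement)

237°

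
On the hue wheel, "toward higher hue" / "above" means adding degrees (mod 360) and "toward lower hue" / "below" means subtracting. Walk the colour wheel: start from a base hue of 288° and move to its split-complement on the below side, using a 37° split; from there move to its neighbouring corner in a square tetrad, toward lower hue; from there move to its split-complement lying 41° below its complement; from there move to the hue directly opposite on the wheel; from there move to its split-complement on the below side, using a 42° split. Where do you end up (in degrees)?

78°

288 + 143 = 431 → 431 − 360 = 71°   (split-comp 37° ↓)
71 − 90 = -19 → -19 + 360 = 341°   (square ↓)
341 + 139 = 480 → 480 − 360 = 120°   (split-comp 41° ↓)
120 + 180 = 300°   (complement)
300 + 138 = 438 → 438 − 360 = 78°   (split-comp 42° ↓)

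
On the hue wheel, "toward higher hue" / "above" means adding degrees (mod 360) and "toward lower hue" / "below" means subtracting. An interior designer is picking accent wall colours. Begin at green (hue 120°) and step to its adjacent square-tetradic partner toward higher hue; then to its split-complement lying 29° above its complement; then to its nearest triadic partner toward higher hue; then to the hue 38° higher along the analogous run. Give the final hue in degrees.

217°

120 + 90 = 210°   (square ↑)
210 + 209 = 419 → 419 − 360 = 59°   (split-comp 29° ↑)
59 + 120 = 179°   (triadic ↑)
179 + 38 = 217°   (analog 38° ↑)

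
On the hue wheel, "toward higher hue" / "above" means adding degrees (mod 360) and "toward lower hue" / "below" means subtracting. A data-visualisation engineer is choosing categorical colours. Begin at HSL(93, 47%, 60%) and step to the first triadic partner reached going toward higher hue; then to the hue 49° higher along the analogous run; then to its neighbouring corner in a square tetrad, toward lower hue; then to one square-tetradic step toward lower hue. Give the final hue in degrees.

triadic ↑ +120°: 93 + 120 = 213°
analog 49° ↑ +49°: 213 + 49 = 262°
square ↓ −90°: 262 − 90 = 172°
square ↓ −90°: 172 − 90 = 82°

82°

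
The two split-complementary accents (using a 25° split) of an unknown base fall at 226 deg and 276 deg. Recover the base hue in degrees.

The accents sit 25° either side of the complement, so the complement is their short-arc midpoint on the wheel.
Short-arc midpoint of 226° and 276°: 251°.
Base is 180° from the complement: 251 − 180 = 71°

71°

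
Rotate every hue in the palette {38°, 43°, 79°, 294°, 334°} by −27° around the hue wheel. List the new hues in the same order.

11°, 16°, 52°, 267°, 307°

38 − 27 = 11°
43 − 27 = 16°
79 − 27 = 52°
294 − 27 = 267°
334 − 27 = 307°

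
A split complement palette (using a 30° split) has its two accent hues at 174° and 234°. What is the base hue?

24°

The accents sit 30° either side of the complement, so the complement is their short-arc midpoint on the wheel.
Short-arc midpoint of 174° and 234°: 204°.
Base is 180° from the complement: 204 − 180 = 24°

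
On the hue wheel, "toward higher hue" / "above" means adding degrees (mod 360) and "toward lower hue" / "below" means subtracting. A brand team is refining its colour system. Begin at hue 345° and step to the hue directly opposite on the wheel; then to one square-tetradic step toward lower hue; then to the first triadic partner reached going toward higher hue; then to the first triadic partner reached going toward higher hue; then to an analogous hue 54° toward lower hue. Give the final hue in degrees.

complement +180°: 345 + 180 = 525 → 525 − 360 = 165°
square ↓ −90°: 165 − 90 = 75°
triadic ↑ +120°: 75 + 120 = 195°
triadic ↑ +120°: 195 + 120 = 315°
analog 54° ↓ −54°: 315 − 54 = 261°

261°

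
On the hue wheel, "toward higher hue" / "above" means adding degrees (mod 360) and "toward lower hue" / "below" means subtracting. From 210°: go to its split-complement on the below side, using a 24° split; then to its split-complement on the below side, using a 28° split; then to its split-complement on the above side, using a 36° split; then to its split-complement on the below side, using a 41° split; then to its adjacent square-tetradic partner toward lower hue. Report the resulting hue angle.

+156° (split-comp 24° ↓): 210 + 156 = 366 → 366 − 360 = 6°
+152° (split-comp 28° ↓): 6 + 152 = 158°
+216° (split-comp 36° ↑): 158 + 216 = 374 → 374 − 360 = 14°
+139° (split-comp 41° ↓): 14 + 139 = 153°
−90° (square ↓): 153 − 90 = 63°

63°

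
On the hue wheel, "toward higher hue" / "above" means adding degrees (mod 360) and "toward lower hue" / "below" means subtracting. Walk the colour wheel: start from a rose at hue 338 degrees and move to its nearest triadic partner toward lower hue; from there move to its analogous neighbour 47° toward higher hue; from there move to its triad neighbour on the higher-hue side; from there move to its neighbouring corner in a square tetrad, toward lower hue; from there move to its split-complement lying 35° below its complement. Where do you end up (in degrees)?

−120° (triadic ↓): 338 − 120 = 218°
+47° (analog 47° ↑): 218 + 47 = 265°
+120° (triadic ↑): 265 + 120 = 385 → 385 − 360 = 25°
−90° (square ↓): 25 − 90 = -65 → -65 + 360 = 295°
+145° (split-comp 35° ↓): 295 + 145 = 440 → 440 − 360 = 80°

80°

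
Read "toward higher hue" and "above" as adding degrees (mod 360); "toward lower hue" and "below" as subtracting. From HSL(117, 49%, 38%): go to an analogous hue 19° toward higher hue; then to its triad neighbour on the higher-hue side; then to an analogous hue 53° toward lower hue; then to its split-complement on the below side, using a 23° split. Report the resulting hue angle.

0°

+19° (analog 19° ↑): 117 + 19 = 136°
+120° (triadic ↑): 136 + 120 = 256°
−53° (analog 53° ↓): 256 − 53 = 203°
+157° (split-comp 23° ↓): 203 + 157 = 360 → 360 − 360 = 0°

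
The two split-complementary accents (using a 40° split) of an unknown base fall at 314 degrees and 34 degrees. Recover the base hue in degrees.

The accents sit 40° either side of the complement, so the complement is their short-arc midpoint on the wheel.
Short-arc midpoint of 314° and 34°: 354°.
Base is 180° from the complement: 354 − 180 = 174°

174°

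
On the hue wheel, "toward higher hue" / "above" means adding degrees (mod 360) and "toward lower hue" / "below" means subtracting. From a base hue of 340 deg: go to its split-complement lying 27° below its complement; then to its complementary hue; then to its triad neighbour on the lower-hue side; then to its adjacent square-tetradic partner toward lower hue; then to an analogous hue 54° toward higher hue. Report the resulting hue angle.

+153° (split-comp 27° ↓): 340 + 153 = 493 → 493 − 360 = 133°
+180° (complement): 133 + 180 = 313°
−120° (triadic ↓): 313 − 120 = 193°
−90° (square ↓): 193 − 90 = 103°
+54° (analog 54° ↑): 103 + 54 = 157°

157°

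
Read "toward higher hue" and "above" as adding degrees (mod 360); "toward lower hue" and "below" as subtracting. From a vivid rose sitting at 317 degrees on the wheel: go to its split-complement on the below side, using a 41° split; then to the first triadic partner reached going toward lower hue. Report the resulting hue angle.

+139° (split-comp 41° ↓): 317 + 139 = 456 → 456 − 360 = 96°
−120° (triadic ↓): 96 − 120 = -24 → -24 + 360 = 336°

336°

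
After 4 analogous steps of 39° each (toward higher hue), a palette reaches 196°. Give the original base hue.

4 steps of 39° (toward higher hue) give a net shift of +156°.
Start = end − shift: 196 − 156 = 40°

40°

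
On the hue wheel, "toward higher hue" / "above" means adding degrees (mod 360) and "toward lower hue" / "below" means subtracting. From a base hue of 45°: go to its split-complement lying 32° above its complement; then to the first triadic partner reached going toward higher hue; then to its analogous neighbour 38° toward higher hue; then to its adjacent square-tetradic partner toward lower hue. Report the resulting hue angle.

325°

+212° (split-comp 32° ↑): 45 + 212 = 257°
+120° (triadic ↑): 257 + 120 = 377 → 377 − 360 = 17°
+38° (analog 38° ↑): 17 + 38 = 55°
−90° (square ↓): 55 − 90 = -35 → -35 + 360 = 325°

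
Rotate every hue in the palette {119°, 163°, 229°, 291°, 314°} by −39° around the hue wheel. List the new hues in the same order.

119 − 39 = 80°
163 − 39 = 124°
229 − 39 = 190°
291 − 39 = 252°
314 − 39 = 275°

80°, 124°, 190°, 252°, 275°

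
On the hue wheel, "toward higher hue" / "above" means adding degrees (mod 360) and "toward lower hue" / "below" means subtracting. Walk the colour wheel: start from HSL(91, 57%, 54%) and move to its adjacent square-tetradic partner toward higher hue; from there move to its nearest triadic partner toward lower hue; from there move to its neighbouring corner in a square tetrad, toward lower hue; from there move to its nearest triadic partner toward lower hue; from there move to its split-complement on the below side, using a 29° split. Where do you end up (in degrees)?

+90° (square ↑): 91 + 90 = 181°
−120° (triadic ↓): 181 − 120 = 61°
−90° (square ↓): 61 − 90 = -29 → -29 + 360 = 331°
−120° (triadic ↓): 331 − 120 = 211°
+151° (split-comp 29° ↓): 211 + 151 = 362 → 362 − 360 = 2°

2°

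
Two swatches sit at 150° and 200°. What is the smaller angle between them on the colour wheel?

|150 − 200| = 50.
50 ≤ 180, so the shorter arc is 50°.

50°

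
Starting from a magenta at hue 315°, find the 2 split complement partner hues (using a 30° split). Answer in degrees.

Complement of 315°: 315 + 180 = 495 → 495 − 360 = 135°
135 − 30 = 105°
135 + 30 = 165°

105° and 165°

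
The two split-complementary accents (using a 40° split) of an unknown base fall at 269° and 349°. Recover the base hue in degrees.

The accents sit 40° either side of the complement, so the complement is their short-arc midpoint on the wheel.
Short-arc midpoint of 269° and 349°: 309°.
Base is 180° from the complement: 309 − 180 = 129°

129°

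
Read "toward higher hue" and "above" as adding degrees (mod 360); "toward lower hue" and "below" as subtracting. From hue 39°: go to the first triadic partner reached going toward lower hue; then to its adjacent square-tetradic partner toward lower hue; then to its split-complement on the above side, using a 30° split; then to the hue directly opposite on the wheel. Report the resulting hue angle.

219°

−120° (triadic ↓): 39 − 120 = -81 → -81 + 360 = 279°
−90° (square ↓): 279 − 90 = 189°
+210° (split-comp 30° ↑): 189 + 210 = 399 → 399 − 360 = 39°
+180° (complement): 39 + 180 = 219°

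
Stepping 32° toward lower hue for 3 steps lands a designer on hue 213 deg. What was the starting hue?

309°

3 steps of 32° (toward lower hue) give a net shift of −96°.
Start = end − shift: 213 + 96 = 309°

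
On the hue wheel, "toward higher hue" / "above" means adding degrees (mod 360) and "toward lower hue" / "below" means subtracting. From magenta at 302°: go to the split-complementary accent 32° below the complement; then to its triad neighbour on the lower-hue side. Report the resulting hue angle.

+148° (split-comp 32° ↓): 302 + 148 = 450 → 450 − 360 = 90°
−120° (triadic ↓): 90 − 120 = -30 → -30 + 360 = 330°

330°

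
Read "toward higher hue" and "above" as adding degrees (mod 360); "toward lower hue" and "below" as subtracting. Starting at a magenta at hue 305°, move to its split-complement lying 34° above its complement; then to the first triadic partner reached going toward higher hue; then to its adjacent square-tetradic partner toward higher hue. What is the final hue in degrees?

305 + 214 = 519 → 519 − 360 = 159°   (split-comp 34° ↑)
159 + 120 = 279°   (triadic ↑)
279 + 90 = 369 → 369 − 360 = 9°   (square ↑)

9°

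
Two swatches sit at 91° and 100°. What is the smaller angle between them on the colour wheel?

9°

|91 − 100| = 9.
9 ≤ 180, so the shorter arc is 9°.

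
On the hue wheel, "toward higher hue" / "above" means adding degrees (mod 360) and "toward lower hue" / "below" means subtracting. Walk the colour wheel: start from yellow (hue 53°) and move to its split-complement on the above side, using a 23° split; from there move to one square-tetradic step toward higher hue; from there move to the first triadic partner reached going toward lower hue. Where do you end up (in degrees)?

53 + 203 = 256°   (split-comp 23° ↑)
256 + 90 = 346°   (square ↑)
346 − 120 = 226°   (triadic ↓)

226°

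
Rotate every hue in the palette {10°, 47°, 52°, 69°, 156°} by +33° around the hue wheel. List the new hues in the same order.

43°, 80°, 85°, 102°, 189°

10 + 33 = 43°
47 + 33 = 80°
52 + 33 = 85°
69 + 33 = 102°
156 + 33 = 189°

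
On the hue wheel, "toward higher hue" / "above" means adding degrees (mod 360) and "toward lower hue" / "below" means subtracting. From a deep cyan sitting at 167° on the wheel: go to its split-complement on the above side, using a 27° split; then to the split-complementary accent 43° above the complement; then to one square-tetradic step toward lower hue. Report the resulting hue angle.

147°

split-comp 27° ↑ +207°: 167 + 207 = 374 → 374 − 360 = 14°
split-comp 43° ↑ +223°: 14 + 223 = 237°
square ↓ −90°: 237 − 90 = 147°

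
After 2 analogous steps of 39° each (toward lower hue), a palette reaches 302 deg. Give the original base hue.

20°

2 steps of 39° (toward lower hue) give a net shift of −78°.
Start = end − shift: 302 + 78 = 380 → 380 − 360 = 20°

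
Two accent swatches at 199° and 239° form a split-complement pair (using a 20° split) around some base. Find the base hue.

The accents sit 20° either side of the complement, so the complement is their short-arc midpoint on the wheel.
Short-arc midpoint of 199° and 239°: 219°.
Base is 180° from the complement: 219 − 180 = 39°

39°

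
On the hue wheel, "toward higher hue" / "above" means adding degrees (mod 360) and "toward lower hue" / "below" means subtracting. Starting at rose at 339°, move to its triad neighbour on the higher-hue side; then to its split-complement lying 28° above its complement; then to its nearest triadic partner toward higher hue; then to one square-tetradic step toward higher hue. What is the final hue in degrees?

+120° (triadic ↑): 339 + 120 = 459 → 459 − 360 = 99°
+208° (split-comp 28° ↑): 99 + 208 = 307°
+120° (triadic ↑): 307 + 120 = 427 → 427 − 360 = 67°
+90° (square ↑): 67 + 90 = 157°

157°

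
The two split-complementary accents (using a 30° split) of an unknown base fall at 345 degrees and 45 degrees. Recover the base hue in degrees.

195°

The accents sit 30° either side of the complement, so the complement is their short-arc midpoint on the wheel.
Short-arc midpoint of 345° and 45°: 15°.
Base is 180° from the complement: 15 − 180 = -165 → -165 + 360 = 195°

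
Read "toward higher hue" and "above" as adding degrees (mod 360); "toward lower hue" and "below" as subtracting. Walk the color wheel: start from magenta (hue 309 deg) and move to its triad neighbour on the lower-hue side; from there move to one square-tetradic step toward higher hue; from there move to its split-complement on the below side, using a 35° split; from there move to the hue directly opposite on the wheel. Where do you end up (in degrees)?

triadic ↓ −120°: 309 − 120 = 189°
square ↑ +90°: 189 + 90 = 279°
split-comp 35° ↓ +145°: 279 + 145 = 424 → 424 − 360 = 64°
complement +180°: 64 + 180 = 244°

244°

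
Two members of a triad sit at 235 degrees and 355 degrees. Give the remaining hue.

A triad spaces three hues 120° apart.
The full set is {115°, 235°, 355°}.

115°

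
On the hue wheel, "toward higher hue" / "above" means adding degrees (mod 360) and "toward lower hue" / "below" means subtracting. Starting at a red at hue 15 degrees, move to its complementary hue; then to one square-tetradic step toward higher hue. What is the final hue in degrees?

15 + 180 = 195°   (complement)
195 + 90 = 285°   (square ↑)

285°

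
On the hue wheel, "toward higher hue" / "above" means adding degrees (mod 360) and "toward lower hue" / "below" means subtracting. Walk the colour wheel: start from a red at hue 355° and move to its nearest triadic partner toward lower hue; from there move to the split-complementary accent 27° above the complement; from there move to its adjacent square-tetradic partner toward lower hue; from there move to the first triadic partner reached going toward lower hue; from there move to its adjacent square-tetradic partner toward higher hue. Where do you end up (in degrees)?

−120° (triadic ↓): 355 − 120 = 235°
+207° (split-comp 27° ↑): 235 + 207 = 442 → 442 − 360 = 82°
−90° (square ↓): 82 − 90 = -8 → -8 + 360 = 352°
−120° (triadic ↓): 352 − 120 = 232°
+90° (square ↑): 232 + 90 = 322°

322°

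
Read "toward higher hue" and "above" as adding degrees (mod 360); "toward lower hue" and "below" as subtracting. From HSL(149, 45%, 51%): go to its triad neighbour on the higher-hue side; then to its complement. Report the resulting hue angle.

+120° (triadic ↑): 149 + 120 = 269°
+180° (complement): 269 + 180 = 449 → 449 − 360 = 89°

89°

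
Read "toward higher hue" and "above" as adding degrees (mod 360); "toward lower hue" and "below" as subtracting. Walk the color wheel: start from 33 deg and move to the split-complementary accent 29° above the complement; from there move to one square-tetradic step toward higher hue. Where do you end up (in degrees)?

+209° (split-comp 29° ↑): 33 + 209 = 242°
+90° (square ↑): 242 + 90 = 332°

332°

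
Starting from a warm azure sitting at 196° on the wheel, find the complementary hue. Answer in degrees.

16°

196 + 180 = 376 → 376 − 360 = 16°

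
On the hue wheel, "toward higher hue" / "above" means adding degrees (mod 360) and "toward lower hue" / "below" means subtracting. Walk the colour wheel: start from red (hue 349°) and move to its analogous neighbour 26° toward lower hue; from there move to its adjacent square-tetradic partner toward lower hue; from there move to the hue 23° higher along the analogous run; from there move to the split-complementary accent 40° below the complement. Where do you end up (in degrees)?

349 − 26 = 323°   (analog 26° ↓)
323 − 90 = 233°   (square ↓)
233 + 23 = 256°   (analog 23° ↑)
256 + 140 = 396 → 396 − 360 = 36°   (split-comp 40° ↓)

36°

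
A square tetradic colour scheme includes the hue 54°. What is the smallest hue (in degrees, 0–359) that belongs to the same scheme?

A square tetradic scheme places four hues every 90°.
The full set through 54° is {54°, 144°, 234°, 324°}.

54°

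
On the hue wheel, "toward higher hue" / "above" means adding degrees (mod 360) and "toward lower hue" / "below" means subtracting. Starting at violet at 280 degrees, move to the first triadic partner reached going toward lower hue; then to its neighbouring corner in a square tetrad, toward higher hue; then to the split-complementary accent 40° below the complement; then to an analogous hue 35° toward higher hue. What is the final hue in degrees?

280 − 120 = 160°   (triadic ↓)
160 + 90 = 250°   (square ↑)
250 + 140 = 390 → 390 − 360 = 30°   (split-comp 40° ↓)
30 + 35 = 65°   (analog 35° ↑)

65°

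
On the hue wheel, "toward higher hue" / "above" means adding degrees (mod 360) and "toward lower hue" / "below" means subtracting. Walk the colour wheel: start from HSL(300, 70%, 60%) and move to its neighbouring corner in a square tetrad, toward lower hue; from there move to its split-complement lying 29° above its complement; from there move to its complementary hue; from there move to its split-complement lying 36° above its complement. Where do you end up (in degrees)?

95°

300 − 90 = 210°   (square ↓)
210 + 209 = 419 → 419 − 360 = 59°   (split-comp 29° ↑)
59 + 180 = 239°   (complement)
239 + 216 = 455 → 455 − 360 = 95°   (split-comp 36° ↑)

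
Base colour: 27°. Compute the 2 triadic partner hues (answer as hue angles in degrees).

147° and 267°

27 + 120 = 147°
27 + 240 = 267°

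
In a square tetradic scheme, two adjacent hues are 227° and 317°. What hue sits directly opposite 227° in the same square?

A square tetradic scheme places four hues 90° apart; opposite corners are 180° apart.
227 + 180 = 407 → 407 − 360 = 47°

47°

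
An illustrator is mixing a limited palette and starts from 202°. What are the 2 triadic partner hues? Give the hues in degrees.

A triad places three hues 120° apart.
202 + 120 = 322°
202 + 240 = 442 → 442 − 360 = 82°

322° and 82°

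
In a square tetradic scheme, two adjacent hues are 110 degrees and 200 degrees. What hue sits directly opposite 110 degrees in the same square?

A square tetradic scheme places four hues 90° apart; opposite corners are 180° apart.
110 + 180 = 290°

290°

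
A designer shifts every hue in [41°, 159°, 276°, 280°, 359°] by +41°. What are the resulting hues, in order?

41 + 41 = 82°
159 + 41 = 200°
276 + 41 = 317°
280 + 41 = 321°
359 + 41 = 400 → 400 − 360 = 40°

82°, 200°, 317°, 321°, 40°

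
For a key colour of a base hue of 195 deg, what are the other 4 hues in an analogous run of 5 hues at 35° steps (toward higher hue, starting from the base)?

230°, 265°, 300° and 335°

Analogous hues sit every 35° along the wheel.
195 + 35 = 230°
195 + 70 = 265°
195 + 105 = 300°
195 + 140 = 335°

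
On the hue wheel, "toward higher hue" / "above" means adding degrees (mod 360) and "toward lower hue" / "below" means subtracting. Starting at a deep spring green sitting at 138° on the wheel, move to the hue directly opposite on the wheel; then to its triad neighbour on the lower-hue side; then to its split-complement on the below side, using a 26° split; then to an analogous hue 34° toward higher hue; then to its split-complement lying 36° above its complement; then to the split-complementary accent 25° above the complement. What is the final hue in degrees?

87°

complement +180°: 138 + 180 = 318°
triadic ↓ −120°: 318 − 120 = 198°
split-comp 26° ↓ +154°: 198 + 154 = 352°
analog 34° ↑ +34°: 352 + 34 = 386 → 386 − 360 = 26°
split-comp 36° ↑ +216°: 26 + 216 = 242°
split-comp 25° ↑ +205°: 242 + 205 = 447 → 447 − 360 = 87°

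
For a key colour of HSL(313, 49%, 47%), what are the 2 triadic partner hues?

73° and 193°

A triad places three hues 120° apart.
313 + 120 = 433 → 433 − 360 = 73°
313 + 240 = 553 → 553 − 360 = 193°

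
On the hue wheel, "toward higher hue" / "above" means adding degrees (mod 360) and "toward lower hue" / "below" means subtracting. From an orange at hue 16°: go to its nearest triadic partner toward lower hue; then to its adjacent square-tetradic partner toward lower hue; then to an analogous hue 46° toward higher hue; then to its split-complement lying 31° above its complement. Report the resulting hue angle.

16 − 120 = -104 → -104 + 360 = 256°   (triadic ↓)
256 − 90 = 166°   (square ↓)
166 + 46 = 212°   (analog 46° ↑)
212 + 211 = 423 → 423 − 360 = 63°   (split-comp 31° ↑)

63°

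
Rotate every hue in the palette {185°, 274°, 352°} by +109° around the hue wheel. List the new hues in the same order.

294°, 23°, 101°

185 + 109 = 294°
274 + 109 = 383 → 383 − 360 = 23°
352 + 109 = 461 → 461 − 360 = 101°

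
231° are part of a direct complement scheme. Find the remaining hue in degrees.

51°

The complement sits 180° across the wheel.
The full set through 231° is {51°, 231°}.
Given {231°}, the missing hue is 51°.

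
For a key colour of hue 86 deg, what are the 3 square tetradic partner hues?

A square tetradic scheme places four hues every 90°.
86 + 90 = 176°
86 + 180 = 266°
86 + 270 = 356°

176°, 266° and 356°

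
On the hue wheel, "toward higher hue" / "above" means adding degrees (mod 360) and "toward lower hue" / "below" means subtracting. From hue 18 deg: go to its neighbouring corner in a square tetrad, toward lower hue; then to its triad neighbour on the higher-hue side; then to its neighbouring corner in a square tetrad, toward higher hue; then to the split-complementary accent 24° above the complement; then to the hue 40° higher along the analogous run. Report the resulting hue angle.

22°

18 − 90 = -72 → -72 + 360 = 288°   (square ↓)
288 + 120 = 408 → 408 − 360 = 48°   (triadic ↑)
48 + 90 = 138°   (square ↑)
138 + 204 = 342°   (split-comp 24° ↑)
342 + 40 = 382 → 382 − 360 = 22°   (analog 40° ↑)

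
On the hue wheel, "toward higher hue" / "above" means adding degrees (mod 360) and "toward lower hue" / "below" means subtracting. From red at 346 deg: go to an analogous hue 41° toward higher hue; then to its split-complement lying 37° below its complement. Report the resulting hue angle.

170°

+41° (analog 41° ↑): 346 + 41 = 387 → 387 − 360 = 27°
+143° (split-comp 37° ↓): 27 + 143 = 170°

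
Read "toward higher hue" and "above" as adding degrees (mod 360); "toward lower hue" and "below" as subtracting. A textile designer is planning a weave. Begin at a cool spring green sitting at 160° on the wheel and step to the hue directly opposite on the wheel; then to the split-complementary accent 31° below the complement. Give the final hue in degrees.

complement +180°: 160 + 180 = 340°
split-comp 31° ↓ +149°: 340 + 149 = 489 → 489 − 360 = 129°

129°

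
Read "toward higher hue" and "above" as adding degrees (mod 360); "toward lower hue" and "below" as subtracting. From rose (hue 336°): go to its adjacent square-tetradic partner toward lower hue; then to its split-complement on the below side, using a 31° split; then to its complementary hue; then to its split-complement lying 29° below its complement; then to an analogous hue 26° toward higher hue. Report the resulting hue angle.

−90° (square ↓): 336 − 90 = 246°
+149° (split-comp 31° ↓): 246 + 149 = 395 → 395 − 360 = 35°
+180° (complement): 35 + 180 = 215°
+151° (split-comp 29° ↓): 215 + 151 = 366 → 366 − 360 = 6°
+26° (analog 26° ↑): 6 + 26 = 32°

32°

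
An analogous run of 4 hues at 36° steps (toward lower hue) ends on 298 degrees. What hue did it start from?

46°

3 steps of 36° (toward lower hue) give a net shift of −108°.
Start = end − shift: 298 + 108 = 406 → 406 − 360 = 46°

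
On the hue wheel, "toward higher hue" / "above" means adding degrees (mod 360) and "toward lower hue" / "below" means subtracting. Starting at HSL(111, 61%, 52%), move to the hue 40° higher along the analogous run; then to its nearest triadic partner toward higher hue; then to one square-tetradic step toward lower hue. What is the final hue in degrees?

181°

analog 40° ↑ +40°: 111 + 40 = 151°
triadic ↑ +120°: 151 + 120 = 271°
square ↓ −90°: 271 − 90 = 181°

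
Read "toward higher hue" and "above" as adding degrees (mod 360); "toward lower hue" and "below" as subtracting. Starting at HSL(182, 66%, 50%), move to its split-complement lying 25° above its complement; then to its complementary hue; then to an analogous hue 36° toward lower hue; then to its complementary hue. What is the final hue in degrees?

351°

+205° (split-comp 25° ↑): 182 + 205 = 387 → 387 − 360 = 27°
+180° (complement): 27 + 180 = 207°
−36° (analog 36° ↓): 207 − 36 = 171°
+180° (complement): 171 + 180 = 351°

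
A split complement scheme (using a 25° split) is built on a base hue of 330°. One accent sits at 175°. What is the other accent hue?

Split-complementary hues sit 25° either side of the complement.
Complement of the base 330°: 330 + 180 = 510 → 510 − 360 = 150°
The given accent 175° is 25° one side of 150°; the other accent sits 25° the other side: 150 − 25 = 125°

125°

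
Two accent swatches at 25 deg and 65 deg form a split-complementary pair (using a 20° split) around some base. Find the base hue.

The accents sit 20° either side of the complement, so the complement is their short-arc midpoint on the wheel.
Short-arc midpoint of 25° and 65°: 45°.
Base is 180° from the complement: 45 − 180 = -135 → -135 + 360 = 225°

225°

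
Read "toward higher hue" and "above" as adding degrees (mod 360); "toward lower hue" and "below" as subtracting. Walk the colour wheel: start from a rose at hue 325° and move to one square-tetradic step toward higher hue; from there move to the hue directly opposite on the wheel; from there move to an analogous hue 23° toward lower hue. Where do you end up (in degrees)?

212°

square ↑ +90°: 325 + 90 = 415 → 415 − 360 = 55°
complement +180°: 55 + 180 = 235°
analog 23° ↓ −23°: 235 − 23 = 212°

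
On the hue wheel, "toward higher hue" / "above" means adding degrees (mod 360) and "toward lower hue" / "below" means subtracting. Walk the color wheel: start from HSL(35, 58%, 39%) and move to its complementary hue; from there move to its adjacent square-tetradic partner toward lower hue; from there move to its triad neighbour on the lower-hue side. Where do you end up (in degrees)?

5°

35 + 180 = 215°   (complement)
215 − 90 = 125°   (square ↓)
125 − 120 = 5°   (triadic ↓)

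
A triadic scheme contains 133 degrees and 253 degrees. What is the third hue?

13°

A triad spaces three hues 120° apart.
The full set is {13°, 133°, 253°}.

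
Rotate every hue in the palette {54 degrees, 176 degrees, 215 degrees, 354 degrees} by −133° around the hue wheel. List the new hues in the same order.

281°, 43°, 82°, 221°

54 − 133 = -79 → -79 + 360 = 281°
176 − 133 = 43°
215 − 133 = 82°
354 − 133 = 221°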